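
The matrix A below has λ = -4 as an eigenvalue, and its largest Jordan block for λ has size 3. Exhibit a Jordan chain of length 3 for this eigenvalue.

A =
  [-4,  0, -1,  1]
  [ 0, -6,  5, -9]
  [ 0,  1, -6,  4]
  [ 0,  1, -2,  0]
A Jordan chain for λ = -4 of length 3:
v_1 = (0, -2, 1, 1)ᵀ
v_2 = (-1, 5, -2, -2)ᵀ
v_3 = (0, 0, 1, 0)ᵀ

Let N = A − (-4)·I. We want v_3 with N^3 v_3 = 0 but N^2 v_3 ≠ 0; then v_{j-1} := N · v_j for j = 3, …, 2.

Pick v_3 = (0, 0, 1, 0)ᵀ.
Then v_2 = N · v_3 = (-1, 5, -2, -2)ᵀ.
Then v_1 = N · v_2 = (0, -2, 1, 1)ᵀ.

Sanity check: (A − (-4)·I) v_1 = (0, 0, 0, 0)ᵀ = 0. ✓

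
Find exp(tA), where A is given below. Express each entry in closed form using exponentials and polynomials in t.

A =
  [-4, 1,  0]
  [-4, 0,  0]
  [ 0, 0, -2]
e^{tA} =
  [-2*t*exp(-2*t) + exp(-2*t), t*exp(-2*t), 0]
  [-4*t*exp(-2*t), 2*t*exp(-2*t) + exp(-2*t), 0]
  [0, 0, exp(-2*t)]

Strategy: write A = P · J · P⁻¹ where J is a Jordan canonical form, so e^{tA} = P · e^{tJ} · P⁻¹, and e^{tJ} can be computed block-by-block.

A has Jordan form
J =
  [-2,  1,  0]
  [ 0, -2,  0]
  [ 0,  0, -2]
(up to reordering of blocks).

Per-block formulas:
  For a 2×2 Jordan block J_2(-2): exp(t · J_2(-2)) = e^(-2t)·(I + t·N), where N is the 2×2 nilpotent shift.
  For a 1×1 block at λ = -2: exp(t · [-2]) = [e^(-2t)].

After assembling e^{tJ} and conjugating by P, we get:

e^{tA} =
  [-2*t*exp(-2*t) + exp(-2*t), t*exp(-2*t), 0]
  [-4*t*exp(-2*t), 2*t*exp(-2*t) + exp(-2*t), 0]
  [0, 0, exp(-2*t)]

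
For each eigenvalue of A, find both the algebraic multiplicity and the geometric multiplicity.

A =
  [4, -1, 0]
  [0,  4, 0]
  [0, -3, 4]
λ = 4: alg = 3, geom = 2

Step 1 — factor the characteristic polynomial to read off the algebraic multiplicities:
  χ_A(x) = (x - 4)^3

Step 2 — compute geometric multiplicities via the rank-nullity identity g(λ) = n − rank(A − λI):
  rank(A − (4)·I) = 1, so dim ker(A − (4)·I) = n − 1 = 2

Summary:
  λ = 4: algebraic multiplicity = 3, geometric multiplicity = 2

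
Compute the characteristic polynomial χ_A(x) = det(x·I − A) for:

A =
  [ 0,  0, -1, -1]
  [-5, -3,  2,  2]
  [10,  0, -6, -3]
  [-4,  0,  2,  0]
x^4 + 9*x^3 + 30*x^2 + 44*x + 24

Expanding det(x·I − A) (e.g. by cofactor expansion or by noting that A is similar to its Jordan form J, which has the same characteristic polynomial as A) gives
  χ_A(x) = x^4 + 9*x^3 + 30*x^2 + 44*x + 24
which factors as (x + 2)^3*(x + 3). The eigenvalues (with algebraic multiplicities) are λ = -3 with multiplicity 1, λ = -2 with multiplicity 3.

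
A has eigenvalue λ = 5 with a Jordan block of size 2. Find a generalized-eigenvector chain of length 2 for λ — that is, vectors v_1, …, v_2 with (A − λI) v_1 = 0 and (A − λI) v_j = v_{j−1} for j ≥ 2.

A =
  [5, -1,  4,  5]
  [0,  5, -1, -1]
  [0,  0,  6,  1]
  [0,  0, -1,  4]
A Jordan chain for λ = 5 of length 2:
v_1 = (-1, 0, 0, 0)ᵀ
v_2 = (0, 1, 0, 0)ᵀ

Let N = A − (5)·I. We want v_2 with N^2 v_2 = 0 but N^1 v_2 ≠ 0; then v_{j-1} := N · v_j for j = 2, …, 2.

Pick v_2 = (0, 1, 0, 0)ᵀ.
Then v_1 = N · v_2 = (-1, 0, 0, 0)ᵀ.

Sanity check: (A − (5)·I) v_1 = (0, 0, 0, 0)ᵀ = 0. ✓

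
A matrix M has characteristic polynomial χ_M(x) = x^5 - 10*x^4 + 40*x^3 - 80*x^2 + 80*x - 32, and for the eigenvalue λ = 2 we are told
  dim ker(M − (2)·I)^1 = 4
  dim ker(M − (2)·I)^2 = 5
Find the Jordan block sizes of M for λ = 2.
Block sizes for λ = 2: [2, 1, 1, 1]

From the dimensions of kernels of powers, the number of Jordan blocks of size at least j is d_j − d_{j−1} where d_j = dim ker(N^j) (with d_0 = 0). Computing the differences gives [4, 1].
The number of blocks of size exactly k is (#blocks of size ≥ k) − (#blocks of size ≥ k + 1), so the partition is: 3 block(s) of size 1, 1 block(s) of size 2.
In nonincreasing order the block sizes are [2, 1, 1, 1].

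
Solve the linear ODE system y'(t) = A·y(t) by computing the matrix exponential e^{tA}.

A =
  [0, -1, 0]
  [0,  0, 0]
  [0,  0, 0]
e^{tA} =
  [1, -t, 0]
  [0, 1, 0]
  [0, 0, 1]

Strategy: write A = P · J · P⁻¹ where J is a Jordan canonical form, so e^{tA} = P · e^{tJ} · P⁻¹, and e^{tJ} can be computed block-by-block.

A has Jordan form
J =
  [0, 1, 0]
  [0, 0, 0]
  [0, 0, 0]
(up to reordering of blocks).

Per-block formulas:
  For a 1×1 block at λ = 0: exp(t · [0]) = [e^(0t)].
  For a 2×2 Jordan block J_2(0): exp(t · J_2(0)) = e^(0t)·(I + t·N), where N is the 2×2 nilpotent shift.

After assembling e^{tJ} and conjugating by P, we get:

e^{tA} =
  [1, -t, 0]
  [0, 1, 0]
  [0, 0, 1]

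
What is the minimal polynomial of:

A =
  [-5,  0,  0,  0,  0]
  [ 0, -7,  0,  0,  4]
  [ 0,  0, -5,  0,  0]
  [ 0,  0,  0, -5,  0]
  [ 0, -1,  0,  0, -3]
x^2 + 10*x + 25

The characteristic polynomial is χ_A(x) = (x + 5)^5, so the eigenvalues are known. The minimal polynomial is
  m_A(x) = Π_λ (x − λ)^{k_λ}
where k_λ is the size of the *largest* Jordan block for λ (equivalently, the smallest k with (A − λI)^k v = 0 for every generalised eigenvector v of λ).

  λ = -5: largest Jordan block has size 2, contributing (x + 5)^2

So m_A(x) = (x + 5)^2 = x^2 + 10*x + 25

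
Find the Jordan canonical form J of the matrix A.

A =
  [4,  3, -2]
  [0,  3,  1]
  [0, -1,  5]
J_3(4)

The characteristic polynomial is
  det(x·I − A) = x^3 - 12*x^2 + 48*x - 64 = (x - 4)^3

Eigenvalues and multiplicities (the geometric multiplicity of λ is n − rank(A − λI), which equals the number of Jordan blocks for λ):
  λ = 4: algebraic multiplicity = 3, geometric multiplicity = 1

Determining the block sizes for each eigenvalue:
  λ = 4: one block (gm = 1), so the single block has size am = 3 → block sizes [3]

Assembling the blocks gives a Jordan form
J =
  [4, 1, 0]
  [0, 4, 1]
  [0, 0, 4]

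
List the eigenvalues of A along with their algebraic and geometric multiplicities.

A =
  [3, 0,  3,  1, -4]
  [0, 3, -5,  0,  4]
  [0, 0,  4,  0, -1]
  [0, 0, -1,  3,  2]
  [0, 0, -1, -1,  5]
λ = 3: alg = 2, geom = 2; λ = 4: alg = 3, geom = 1

Step 1 — factor the characteristic polynomial to read off the algebraic multiplicities:
  χ_A(x) = (x - 4)^3*(x - 3)^2

Step 2 — compute geometric multiplicities via the rank-nullity identity g(λ) = n − rank(A − λI):
  rank(A − (3)·I) = 3, so dim ker(A − (3)·I) = n − 3 = 2
  rank(A − (4)·I) = 4, so dim ker(A − (4)·I) = n − 4 = 1

Summary:
  λ = 3: algebraic multiplicity = 2, geometric multiplicity = 2
  λ = 4: algebraic multiplicity = 3, geometric multiplicity = 1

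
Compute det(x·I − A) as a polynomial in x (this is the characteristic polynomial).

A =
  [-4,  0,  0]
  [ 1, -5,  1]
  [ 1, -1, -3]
x^3 + 12*x^2 + 48*x + 64

Expanding det(x·I − A) (e.g. by cofactor expansion or by noting that A is similar to its Jordan form J, which has the same characteristic polynomial as A) gives
  χ_A(x) = x^3 + 12*x^2 + 48*x + 64
which factors as (x + 4)^3. The eigenvalues (with algebraic multiplicities) are λ = -4 with multiplicity 3.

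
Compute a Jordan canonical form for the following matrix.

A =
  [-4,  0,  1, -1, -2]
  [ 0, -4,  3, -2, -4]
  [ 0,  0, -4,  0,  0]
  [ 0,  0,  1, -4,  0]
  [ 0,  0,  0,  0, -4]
J_3(-4) ⊕ J_1(-4) ⊕ J_1(-4)

The characteristic polynomial is
  det(x·I − A) = x^5 + 20*x^4 + 160*x^3 + 640*x^2 + 1280*x + 1024 = (x + 4)^5

Eigenvalues and multiplicities (the geometric multiplicity of λ is n − rank(A − λI), which equals the number of Jordan blocks for λ):
  λ = -4: algebraic multiplicity = 5, geometric multiplicity = 3

Determining the block sizes for each eigenvalue:
  λ = -4: with am = 5 and gm = 3, the partition is not yet determined (e.g. several partitions of 5 into 3 parts exist). Let N = A − (-4)·I. Computing rank(N^1) = 2, rank(N^2) = 1, rank(N^3) = 0; the number of blocks of size ≥ j is rank(N^{j−1}) − rank(N^j), giving [3, 1, 1]. So we have 1 block(s) of size 3, 2 block(s) of size 1 → block sizes [3, 1, 1]

Assembling the blocks gives a Jordan form
J =
  [-4,  1,  0,  0,  0]
  [ 0, -4,  1,  0,  0]
  [ 0,  0, -4,  0,  0]
  [ 0,  0,  0, -4,  0]
  [ 0,  0,  0,  0, -4]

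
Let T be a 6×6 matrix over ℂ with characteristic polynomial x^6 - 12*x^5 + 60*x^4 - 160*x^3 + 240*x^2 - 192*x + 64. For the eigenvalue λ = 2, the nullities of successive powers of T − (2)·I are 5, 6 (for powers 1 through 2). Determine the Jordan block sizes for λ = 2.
Block sizes for λ = 2: [2, 1, 1, 1, 1]

From the dimensions of kernels of powers, the number of Jordan blocks of size at least j is d_j − d_{j−1} where d_j = dim ker(N^j) (with d_0 = 0). Computing the differences gives [5, 1].
The number of blocks of size exactly k is (#blocks of size ≥ k) − (#blocks of size ≥ k + 1), so the partition is: 4 block(s) of size 1, 1 block(s) of size 2.
In nonincreasing order the block sizes are [2, 1, 1, 1, 1].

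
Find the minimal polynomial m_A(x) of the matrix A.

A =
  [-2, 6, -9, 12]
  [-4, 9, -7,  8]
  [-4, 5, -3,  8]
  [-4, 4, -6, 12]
x^3 - 12*x^2 + 48*x - 64

The characteristic polynomial is χ_A(x) = (x - 4)^4, so the eigenvalues are known. The minimal polynomial is
  m_A(x) = Π_λ (x − λ)^{k_λ}
where k_λ is the size of the *largest* Jordan block for λ (equivalently, the smallest k with (A − λI)^k v = 0 for every generalised eigenvector v of λ).

  λ = 4: largest Jordan block has size 3, contributing (x − 4)^3

So m_A(x) = (x - 4)^3 = x^3 - 12*x^2 + 48*x - 64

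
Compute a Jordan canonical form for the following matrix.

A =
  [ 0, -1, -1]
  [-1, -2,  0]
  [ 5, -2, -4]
J_3(-2)

The characteristic polynomial is
  det(x·I − A) = x^3 + 6*x^2 + 12*x + 8 = (x + 2)^3

Eigenvalues and multiplicities (the geometric multiplicity of λ is n − rank(A − λI), which equals the number of Jordan blocks for λ):
  λ = -2: algebraic multiplicity = 3, geometric multiplicity = 1

Determining the block sizes for each eigenvalue:
  λ = -2: one block (gm = 1), so the single block has size am = 3 → block sizes [3]

Assembling the blocks gives a Jordan form
J =
  [-2,  1,  0]
  [ 0, -2,  1]
  [ 0,  0, -2]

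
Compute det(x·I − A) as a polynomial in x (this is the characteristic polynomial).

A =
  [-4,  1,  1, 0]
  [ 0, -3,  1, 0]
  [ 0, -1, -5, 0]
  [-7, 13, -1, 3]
x^4 + 9*x^3 + 12*x^2 - 80*x - 192

Expanding det(x·I − A) (e.g. by cofactor expansion or by noting that A is similar to its Jordan form J, which has the same characteristic polynomial as A) gives
  χ_A(x) = x^4 + 9*x^3 + 12*x^2 - 80*x - 192
which factors as (x - 3)*(x + 4)^3. The eigenvalues (with algebraic multiplicities) are λ = -4 with multiplicity 3, λ = 3 with multiplicity 1.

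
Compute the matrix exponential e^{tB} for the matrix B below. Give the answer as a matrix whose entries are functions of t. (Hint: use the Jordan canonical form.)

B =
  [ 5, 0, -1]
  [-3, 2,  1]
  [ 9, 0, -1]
e^{tB} =
  [3*t*exp(2*t) + exp(2*t), 0, -t*exp(2*t)]
  [-3*t*exp(2*t), exp(2*t), t*exp(2*t)]
  [9*t*exp(2*t), 0, -3*t*exp(2*t) + exp(2*t)]

Strategy: write B = P · J · P⁻¹ where J is a Jordan canonical form, so e^{tB} = P · e^{tJ} · P⁻¹, and e^{tJ} can be computed block-by-block.

B has Jordan form
J =
  [2, 1, 0]
  [0, 2, 0]
  [0, 0, 2]
(up to reordering of blocks).

Per-block formulas:
  For a 2×2 Jordan block J_2(2): exp(t · J_2(2)) = e^(2t)·(I + t·N), where N is the 2×2 nilpotent shift.
  For a 1×1 block at λ = 2: exp(t · [2]) = [e^(2t)].

After assembling e^{tJ} and conjugating by P, we get:

e^{tB} =
  [3*t*exp(2*t) + exp(2*t), 0, -t*exp(2*t)]
  [-3*t*exp(2*t), exp(2*t), t*exp(2*t)]
  [9*t*exp(2*t), 0, -3*t*exp(2*t) + exp(2*t)]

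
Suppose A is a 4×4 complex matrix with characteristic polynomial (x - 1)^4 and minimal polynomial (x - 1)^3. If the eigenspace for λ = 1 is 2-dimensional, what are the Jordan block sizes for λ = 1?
Block sizes for λ = 1: [3, 1]

Step 1 — from the characteristic polynomial, algebraic multiplicity of λ = 1 is 4. From dim ker(A − (1)·I) = 2, there are exactly 2 Jordan blocks for λ = 1.
Step 2 — from the minimal polynomial, the factor (x − 1)^3 tells us the largest block for λ = 1 has size 3.
Step 3 — with total size 4, 2 blocks, and largest block 3, the block sizes (in nonincreasing order) are [3, 1].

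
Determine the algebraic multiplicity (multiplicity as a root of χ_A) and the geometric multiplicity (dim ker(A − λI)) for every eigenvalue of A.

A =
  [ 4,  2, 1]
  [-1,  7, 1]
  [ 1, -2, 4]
λ = 5: alg = 3, geom = 2

Step 1 — factor the characteristic polynomial to read off the algebraic multiplicities:
  χ_A(x) = (x - 5)^3

Step 2 — compute geometric multiplicities via the rank-nullity identity g(λ) = n − rank(A − λI):
  rank(A − (5)·I) = 1, so dim ker(A − (5)·I) = n − 1 = 2

Summary:
  λ = 5: algebraic multiplicity = 3, geometric multiplicity = 2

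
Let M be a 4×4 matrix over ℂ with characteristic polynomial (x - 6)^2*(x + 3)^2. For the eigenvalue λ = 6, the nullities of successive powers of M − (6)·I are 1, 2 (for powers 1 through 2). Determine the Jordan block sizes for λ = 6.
Block sizes for λ = 6: [2]

From the dimensions of kernels of powers, the number of Jordan blocks of size at least j is d_j − d_{j−1} where d_j = dim ker(N^j) (with d_0 = 0). Computing the differences gives [1, 1].
The number of blocks of size exactly k is (#blocks of size ≥ k) − (#blocks of size ≥ k + 1), so the partition is: 1 block(s) of size 2.
In nonincreasing order the block sizes are [2].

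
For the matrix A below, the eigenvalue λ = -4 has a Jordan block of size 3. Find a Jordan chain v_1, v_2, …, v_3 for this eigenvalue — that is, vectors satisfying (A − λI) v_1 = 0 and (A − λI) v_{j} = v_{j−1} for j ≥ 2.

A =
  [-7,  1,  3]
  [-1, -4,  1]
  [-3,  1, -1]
A Jordan chain for λ = -4 of length 3:
v_1 = (-1, 0, -1)ᵀ
v_2 = (-3, -1, -3)ᵀ
v_3 = (1, 0, 0)ᵀ

Let N = A − (-4)·I. We want v_3 with N^3 v_3 = 0 but N^2 v_3 ≠ 0; then v_{j-1} := N · v_j for j = 3, …, 2.

Pick v_3 = (1, 0, 0)ᵀ.
Then v_2 = N · v_3 = (-3, -1, -3)ᵀ.
Then v_1 = N · v_2 = (-1, 0, -1)ᵀ.

Sanity check: (A − (-4)·I) v_1 = (0, 0, 0)ᵀ = 0. ✓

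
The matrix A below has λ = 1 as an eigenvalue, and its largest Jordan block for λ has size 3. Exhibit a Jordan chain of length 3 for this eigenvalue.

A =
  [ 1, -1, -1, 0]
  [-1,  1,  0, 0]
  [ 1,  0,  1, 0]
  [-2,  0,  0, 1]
A Jordan chain for λ = 1 of length 3:
v_1 = (0, 1, -1, 2)ᵀ
v_2 = (-1, 0, 0, 0)ᵀ
v_3 = (0, 1, 0, 0)ᵀ

Let N = A − (1)·I. We want v_3 with N^3 v_3 = 0 but N^2 v_3 ≠ 0; then v_{j-1} := N · v_j for j = 3, …, 2.

Pick v_3 = (0, 1, 0, 0)ᵀ.
Then v_2 = N · v_3 = (-1, 0, 0, 0)ᵀ.
Then v_1 = N · v_2 = (0, 1, -1, 2)ᵀ.

Sanity check: (A − (1)·I) v_1 = (0, 0, 0, 0)ᵀ = 0. ✓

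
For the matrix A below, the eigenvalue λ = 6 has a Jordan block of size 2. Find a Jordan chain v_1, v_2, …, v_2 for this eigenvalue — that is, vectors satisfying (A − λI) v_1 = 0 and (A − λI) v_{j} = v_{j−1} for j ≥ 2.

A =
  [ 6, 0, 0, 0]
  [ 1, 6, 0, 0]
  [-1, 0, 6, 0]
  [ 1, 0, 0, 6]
A Jordan chain for λ = 6 of length 2:
v_1 = (0, 1, -1, 1)ᵀ
v_2 = (1, 0, 0, 0)ᵀ

Let N = A − (6)·I. We want v_2 with N^2 v_2 = 0 but N^1 v_2 ≠ 0; then v_{j-1} := N · v_j for j = 2, …, 2.

Pick v_2 = (1, 0, 0, 0)ᵀ.
Then v_1 = N · v_2 = (0, 1, -1, 1)ᵀ.

Sanity check: (A − (6)·I) v_1 = (0, 0, 0, 0)ᵀ = 0. ✓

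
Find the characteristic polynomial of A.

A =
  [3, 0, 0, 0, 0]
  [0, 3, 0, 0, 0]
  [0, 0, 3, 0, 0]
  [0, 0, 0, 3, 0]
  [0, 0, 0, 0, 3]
x^5 - 15*x^4 + 90*x^3 - 270*x^2 + 405*x - 243

Expanding det(x·I − A) (e.g. by cofactor expansion or by noting that A is similar to its Jordan form J, which has the same characteristic polynomial as A) gives
  χ_A(x) = x^5 - 15*x^4 + 90*x^3 - 270*x^2 + 405*x - 243
which factors as (x - 3)^5. The eigenvalues (with algebraic multiplicities) are λ = 3 with multiplicity 5.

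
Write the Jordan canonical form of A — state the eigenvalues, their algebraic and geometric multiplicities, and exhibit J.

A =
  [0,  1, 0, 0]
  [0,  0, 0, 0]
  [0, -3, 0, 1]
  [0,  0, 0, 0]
J_2(0) ⊕ J_2(0)

The characteristic polynomial is
  det(x·I − A) = x^4

Eigenvalues and multiplicities (the geometric multiplicity of λ is n − rank(A − λI), which equals the number of Jordan blocks for λ):
  λ = 0: algebraic multiplicity = 4, geometric multiplicity = 2

Determining the block sizes for each eigenvalue:
  λ = 0: with am = 4 and gm = 2, the partition is not yet determined (e.g. several partitions of 4 into 2 parts exist). Let N = A − (0)·I. Computing rank(N^1) = 2, rank(N^2) = 0; the number of blocks of size ≥ j is rank(N^{j−1}) − rank(N^j), giving [2, 2]. So we have 2 block(s) of size 2 → block sizes [2, 2]

Assembling the blocks gives a Jordan form
J =
  [0, 1, 0, 0]
  [0, 0, 0, 0]
  [0, 0, 0, 1]
  [0, 0, 0, 0]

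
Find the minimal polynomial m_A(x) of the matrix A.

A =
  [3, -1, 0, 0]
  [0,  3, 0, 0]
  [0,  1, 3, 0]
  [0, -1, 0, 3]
x^2 - 6*x + 9

The characteristic polynomial is χ_A(x) = (x - 3)^4, so the eigenvalues are known. The minimal polynomial is
  m_A(x) = Π_λ (x − λ)^{k_λ}
where k_λ is the size of the *largest* Jordan block for λ (equivalently, the smallest k with (A − λI)^k v = 0 for every generalised eigenvector v of λ).

  λ = 3: largest Jordan block has size 2, contributing (x − 3)^2

So m_A(x) = (x - 3)^2 = x^2 - 6*x + 9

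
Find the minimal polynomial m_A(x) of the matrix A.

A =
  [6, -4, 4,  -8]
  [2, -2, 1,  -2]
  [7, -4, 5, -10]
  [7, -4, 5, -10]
x^3 + x^2

The characteristic polynomial is χ_A(x) = x^3*(x + 1), so the eigenvalues are known. The minimal polynomial is
  m_A(x) = Π_λ (x − λ)^{k_λ}
where k_λ is the size of the *largest* Jordan block for λ (equivalently, the smallest k with (A − λI)^k v = 0 for every generalised eigenvector v of λ).

  λ = -1: largest Jordan block has size 1, contributing (x + 1)
  λ = 0: largest Jordan block has size 2, contributing (x − 0)^2

So m_A(x) = x^2*(x + 1) = x^3 + x^2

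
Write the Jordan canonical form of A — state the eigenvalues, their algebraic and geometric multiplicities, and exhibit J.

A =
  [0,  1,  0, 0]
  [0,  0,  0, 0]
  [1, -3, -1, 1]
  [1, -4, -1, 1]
J_2(0) ⊕ J_2(0)

The characteristic polynomial is
  det(x·I − A) = x^4

Eigenvalues and multiplicities (the geometric multiplicity of λ is n − rank(A − λI), which equals the number of Jordan blocks for λ):
  λ = 0: algebraic multiplicity = 4, geometric multiplicity = 2

Determining the block sizes for each eigenvalue:
  λ = 0: with am = 4 and gm = 2, the partition is not yet determined (e.g. several partitions of 4 into 2 parts exist). Let N = A − (0)·I. Computing rank(N^1) = 2, rank(N^2) = 0; the number of blocks of size ≥ j is rank(N^{j−1}) − rank(N^j), giving [2, 2]. So we have 2 block(s) of size 2 → block sizes [2, 2]

Assembling the blocks gives a Jordan form
J =
  [0, 1, 0, 0]
  [0, 0, 0, 0]
  [0, 0, 0, 1]
  [0, 0, 0, 0]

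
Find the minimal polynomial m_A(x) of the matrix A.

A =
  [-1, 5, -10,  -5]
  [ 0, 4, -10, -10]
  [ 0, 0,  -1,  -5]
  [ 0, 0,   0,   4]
x^2 - 3*x - 4

The characteristic polynomial is χ_A(x) = (x - 4)^2*(x + 1)^2, so the eigenvalues are known. The minimal polynomial is
  m_A(x) = Π_λ (x − λ)^{k_λ}
where k_λ is the size of the *largest* Jordan block for λ (equivalently, the smallest k with (A − λI)^k v = 0 for every generalised eigenvector v of λ).

  λ = -1: largest Jordan block has size 1, contributing (x + 1)
  λ = 4: largest Jordan block has size 1, contributing (x − 4)

So m_A(x) = (x - 4)*(x + 1) = x^2 - 3*x - 4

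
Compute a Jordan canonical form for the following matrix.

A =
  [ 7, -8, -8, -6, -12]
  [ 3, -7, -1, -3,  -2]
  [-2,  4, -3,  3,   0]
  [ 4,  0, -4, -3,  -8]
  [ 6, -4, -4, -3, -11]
J_1(-5) ⊕ J_3(-3) ⊕ J_1(-3)

The characteristic polynomial is
  det(x·I − A) = x^5 + 17*x^4 + 114*x^3 + 378*x^2 + 621*x + 405 = (x + 3)^4*(x + 5)

Eigenvalues and multiplicities (the geometric multiplicity of λ is n − rank(A − λI), which equals the number of Jordan blocks for λ):
  λ = -5: algebraic multiplicity = 1, geometric multiplicity = 1
  λ = -3: algebraic multiplicity = 4, geometric multiplicity = 2

Determining the block sizes for each eigenvalue:
  λ = -5: one block (gm = 1), so the single block has size am = 1 → block sizes [1]
  λ = -3: with am = 4 and gm = 2, the partition is not yet determined (e.g. several partitions of 4 into 2 parts exist). Let N = A − (-3)·I. Computing rank(N^1) = 3, rank(N^2) = 2, rank(N^3) = 1; the number of blocks of size ≥ j is rank(N^{j−1}) − rank(N^j), giving [2, 1, 1]. So we have 1 block(s) of size 3, 1 block(s) of size 1 → block sizes [3, 1]

Assembling the blocks gives a Jordan form
J =
  [-5,  0,  0,  0,  0]
  [ 0, -3,  1,  0,  0]
  [ 0,  0, -3,  1,  0]
  [ 0,  0,  0, -3,  0]
  [ 0,  0,  0,  0, -3]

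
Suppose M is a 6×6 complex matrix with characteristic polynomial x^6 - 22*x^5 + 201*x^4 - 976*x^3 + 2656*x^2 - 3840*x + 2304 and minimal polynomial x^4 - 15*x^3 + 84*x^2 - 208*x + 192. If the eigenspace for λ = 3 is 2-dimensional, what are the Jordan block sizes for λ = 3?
Block sizes for λ = 3: [1, 1]

Step 1 — from the characteristic polynomial, algebraic multiplicity of λ = 3 is 2. From dim ker(M − (3)·I) = 2, there are exactly 2 Jordan blocks for λ = 3.
Step 2 — from the minimal polynomial, the factor (x − 3) tells us the largest block for λ = 3 has size 1.
Step 3 — with total size 2, 2 blocks, and largest block 1, the block sizes (in nonincreasing order) are [1, 1].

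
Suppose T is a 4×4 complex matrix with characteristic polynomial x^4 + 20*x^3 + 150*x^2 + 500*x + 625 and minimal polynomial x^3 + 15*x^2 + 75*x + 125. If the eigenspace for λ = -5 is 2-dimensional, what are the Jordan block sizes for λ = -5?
Block sizes for λ = -5: [3, 1]

Step 1 — from the characteristic polynomial, algebraic multiplicity of λ = -5 is 4. From dim ker(T − (-5)·I) = 2, there are exactly 2 Jordan blocks for λ = -5.
Step 2 — from the minimal polynomial, the factor (x + 5)^3 tells us the largest block for λ = -5 has size 3.
Step 3 — with total size 4, 2 blocks, and largest block 3, the block sizes (in nonincreasing order) are [3, 1].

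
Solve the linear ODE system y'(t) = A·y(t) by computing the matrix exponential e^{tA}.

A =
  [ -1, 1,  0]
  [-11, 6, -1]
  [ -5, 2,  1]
e^{tA} =
  [-t^2*exp(2*t) - 3*t*exp(2*t) + exp(2*t), t^2*exp(2*t)/2 + t*exp(2*t), -t^2*exp(2*t)/2]
  [-3*t^2*exp(2*t) - 11*t*exp(2*t), 3*t^2*exp(2*t)/2 + 4*t*exp(2*t) + exp(2*t), -3*t^2*exp(2*t)/2 - t*exp(2*t)]
  [-t^2*exp(2*t) - 5*t*exp(2*t), t^2*exp(2*t)/2 + 2*t*exp(2*t), -t^2*exp(2*t)/2 - t*exp(2*t) + exp(2*t)]

Strategy: write A = P · J · P⁻¹ where J is a Jordan canonical form, so e^{tA} = P · e^{tJ} · P⁻¹, and e^{tJ} can be computed block-by-block.

A has Jordan form
J =
  [2, 1, 0]
  [0, 2, 1]
  [0, 0, 2]
(up to reordering of blocks).

Per-block formulas:
  For a 3×3 Jordan block J_3(2): exp(t · J_3(2)) = e^(2t)·(I + t·N + (t^2/2)·N^2), where N is the 3×3 nilpotent shift.

After assembling e^{tJ} and conjugating by P, we get:

e^{tA} =
  [-t^2*exp(2*t) - 3*t*exp(2*t) + exp(2*t), t^2*exp(2*t)/2 + t*exp(2*t), -t^2*exp(2*t)/2]
  [-3*t^2*exp(2*t) - 11*t*exp(2*t), 3*t^2*exp(2*t)/2 + 4*t*exp(2*t) + exp(2*t), -3*t^2*exp(2*t)/2 - t*exp(2*t)]
  [-t^2*exp(2*t) - 5*t*exp(2*t), t^2*exp(2*t)/2 + 2*t*exp(2*t), -t^2*exp(2*t)/2 - t*exp(2*t) + exp(2*t)]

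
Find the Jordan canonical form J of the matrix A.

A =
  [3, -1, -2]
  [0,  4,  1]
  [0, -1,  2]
J_3(3)

The characteristic polynomial is
  det(x·I − A) = x^3 - 9*x^2 + 27*x - 27 = (x - 3)^3

Eigenvalues and multiplicities (the geometric multiplicity of λ is n − rank(A − λI), which equals the number of Jordan blocks for λ):
  λ = 3: algebraic multiplicity = 3, geometric multiplicity = 1

Determining the block sizes for each eigenvalue:
  λ = 3: one block (gm = 1), so the single block has size am = 3 → block sizes [3]

Assembling the blocks gives a Jordan form
J =
  [3, 1, 0]
  [0, 3, 1]
  [0, 0, 3]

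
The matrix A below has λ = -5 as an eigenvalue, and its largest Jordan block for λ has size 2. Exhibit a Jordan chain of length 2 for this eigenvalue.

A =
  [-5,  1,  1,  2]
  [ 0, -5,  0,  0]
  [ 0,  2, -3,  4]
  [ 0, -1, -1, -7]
A Jordan chain for λ = -5 of length 2:
v_1 = (1, 0, 2, -1)ᵀ
v_2 = (0, 1, 0, 0)ᵀ

Let N = A − (-5)·I. We want v_2 with N^2 v_2 = 0 but N^1 v_2 ≠ 0; then v_{j-1} := N · v_j for j = 2, …, 2.

Pick v_2 = (0, 1, 0, 0)ᵀ.
Then v_1 = N · v_2 = (1, 0, 2, -1)ᵀ.

Sanity check: (A − (-5)·I) v_1 = (0, 0, 0, 0)ᵀ = 0. ✓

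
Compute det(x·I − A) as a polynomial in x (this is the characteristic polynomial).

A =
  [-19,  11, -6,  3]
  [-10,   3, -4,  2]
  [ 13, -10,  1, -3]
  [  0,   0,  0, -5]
x^4 + 20*x^3 + 150*x^2 + 500*x + 625

Expanding det(x·I − A) (e.g. by cofactor expansion or by noting that A is similar to its Jordan form J, which has the same characteristic polynomial as A) gives
  χ_A(x) = x^4 + 20*x^3 + 150*x^2 + 500*x + 625
which factors as (x + 5)^4. The eigenvalues (with algebraic multiplicities) are λ = -5 with multiplicity 4.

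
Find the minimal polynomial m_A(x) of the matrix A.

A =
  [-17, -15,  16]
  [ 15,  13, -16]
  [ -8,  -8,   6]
x^3 - 2*x^2 - 20*x - 24

The characteristic polynomial is χ_A(x) = (x - 6)*(x + 2)^2, so the eigenvalues are known. The minimal polynomial is
  m_A(x) = Π_λ (x − λ)^{k_λ}
where k_λ is the size of the *largest* Jordan block for λ (equivalently, the smallest k with (A − λI)^k v = 0 for every generalised eigenvector v of λ).

  λ = -2: largest Jordan block has size 2, contributing (x + 2)^2
  λ = 6: largest Jordan block has size 1, contributing (x − 6)

So m_A(x) = (x - 6)*(x + 2)^2 = x^3 - 2*x^2 - 20*x - 24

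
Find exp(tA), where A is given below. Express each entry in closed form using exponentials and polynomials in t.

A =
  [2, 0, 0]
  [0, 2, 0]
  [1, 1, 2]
e^{tA} =
  [exp(2*t), 0, 0]
  [0, exp(2*t), 0]
  [t*exp(2*t), t*exp(2*t), exp(2*t)]

Strategy: write A = P · J · P⁻¹ where J is a Jordan canonical form, so e^{tA} = P · e^{tJ} · P⁻¹, and e^{tJ} can be computed block-by-block.

A has Jordan form
J =
  [2, 1, 0]
  [0, 2, 0]
  [0, 0, 2]
(up to reordering of blocks).

Per-block formulas:
  For a 1×1 block at λ = 2: exp(t · [2]) = [e^(2t)].
  For a 2×2 Jordan block J_2(2): exp(t · J_2(2)) = e^(2t)·(I + t·N), where N is the 2×2 nilpotent shift.

After assembling e^{tJ} and conjugating by P, we get:

e^{tA} =
  [exp(2*t), 0, 0]
  [0, exp(2*t), 0]
  [t*exp(2*t), t*exp(2*t), exp(2*t)]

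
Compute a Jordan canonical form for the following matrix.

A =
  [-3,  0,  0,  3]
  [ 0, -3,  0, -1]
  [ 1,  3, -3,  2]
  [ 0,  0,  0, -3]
J_2(-3) ⊕ J_2(-3)

The characteristic polynomial is
  det(x·I − A) = x^4 + 12*x^3 + 54*x^2 + 108*x + 81 = (x + 3)^4

Eigenvalues and multiplicities (the geometric multiplicity of λ is n − rank(A − λI), which equals the number of Jordan blocks for λ):
  λ = -3: algebraic multiplicity = 4, geometric multiplicity = 2

Determining the block sizes for each eigenvalue:
  λ = -3: with am = 4 and gm = 2, the partition is not yet determined (e.g. several partitions of 4 into 2 parts exist). Let N = A − (-3)·I. Computing rank(N^1) = 2, rank(N^2) = 0; the number of blocks of size ≥ j is rank(N^{j−1}) − rank(N^j), giving [2, 2]. So we have 2 block(s) of size 2 → block sizes [2, 2]

Assembling the blocks gives a Jordan form
J =
  [-3,  1,  0,  0]
  [ 0, -3,  0,  0]
  [ 0,  0, -3,  1]
  [ 0,  0,  0, -3]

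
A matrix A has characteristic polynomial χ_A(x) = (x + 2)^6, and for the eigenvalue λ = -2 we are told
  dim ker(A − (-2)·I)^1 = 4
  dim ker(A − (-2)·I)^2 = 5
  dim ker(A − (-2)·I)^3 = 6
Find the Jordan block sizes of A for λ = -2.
Block sizes for λ = -2: [3, 1, 1, 1]

From the dimensions of kernels of powers, the number of Jordan blocks of size at least j is d_j − d_{j−1} where d_j = dim ker(N^j) (with d_0 = 0). Computing the differences gives [4, 1, 1].
The number of blocks of size exactly k is (#blocks of size ≥ k) − (#blocks of size ≥ k + 1), so the partition is: 3 block(s) of size 1, 1 block(s) of size 3.
In nonincreasing order the block sizes are [3, 1, 1, 1].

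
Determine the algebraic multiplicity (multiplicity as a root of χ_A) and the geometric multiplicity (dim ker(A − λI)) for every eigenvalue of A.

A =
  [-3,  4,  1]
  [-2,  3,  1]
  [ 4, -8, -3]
λ = -1: alg = 3, geom = 2

Step 1 — factor the characteristic polynomial to read off the algebraic multiplicities:
  χ_A(x) = (x + 1)^3

Step 2 — compute geometric multiplicities via the rank-nullity identity g(λ) = n − rank(A − λI):
  rank(A − (-1)·I) = 1, so dim ker(A − (-1)·I) = n − 1 = 2

Summary:
  λ = -1: algebraic multiplicity = 3, geometric multiplicity = 2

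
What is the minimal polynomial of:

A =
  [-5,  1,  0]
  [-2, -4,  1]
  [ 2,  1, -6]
x^3 + 15*x^2 + 75*x + 125

The characteristic polynomial is χ_A(x) = (x + 5)^3, so the eigenvalues are known. The minimal polynomial is
  m_A(x) = Π_λ (x − λ)^{k_λ}
where k_λ is the size of the *largest* Jordan block for λ (equivalently, the smallest k with (A − λI)^k v = 0 for every generalised eigenvector v of λ).

  λ = -5: largest Jordan block has size 3, contributing (x + 5)^3

So m_A(x) = (x + 5)^3 = x^3 + 15*x^2 + 75*x + 125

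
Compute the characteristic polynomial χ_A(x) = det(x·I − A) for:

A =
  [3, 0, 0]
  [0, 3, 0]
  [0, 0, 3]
x^3 - 9*x^2 + 27*x - 27

Expanding det(x·I − A) (e.g. by cofactor expansion or by noting that A is similar to its Jordan form J, which has the same characteristic polynomial as A) gives
  χ_A(x) = x^3 - 9*x^2 + 27*x - 27
which factors as (x - 3)^3. The eigenvalues (with algebraic multiplicities) are λ = 3 with multiplicity 3.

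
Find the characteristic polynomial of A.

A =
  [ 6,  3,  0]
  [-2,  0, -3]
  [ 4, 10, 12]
x^3 - 18*x^2 + 108*x - 216

Expanding det(x·I − A) (e.g. by cofactor expansion or by noting that A is similar to its Jordan form J, which has the same characteristic polynomial as A) gives
  χ_A(x) = x^3 - 18*x^2 + 108*x - 216
which factors as (x - 6)^3. The eigenvalues (with algebraic multiplicities) are λ = 6 with multiplicity 3.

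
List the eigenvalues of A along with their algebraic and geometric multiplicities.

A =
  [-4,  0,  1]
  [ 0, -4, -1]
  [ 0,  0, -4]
λ = -4: alg = 3, geom = 2

Step 1 — factor the characteristic polynomial to read off the algebraic multiplicities:
  χ_A(x) = (x + 4)^3

Step 2 — compute geometric multiplicities via the rank-nullity identity g(λ) = n − rank(A − λI):
  rank(A − (-4)·I) = 1, so dim ker(A − (-4)·I) = n − 1 = 2

Summary:
  λ = -4: algebraic multiplicity = 3, geometric multiplicity = 2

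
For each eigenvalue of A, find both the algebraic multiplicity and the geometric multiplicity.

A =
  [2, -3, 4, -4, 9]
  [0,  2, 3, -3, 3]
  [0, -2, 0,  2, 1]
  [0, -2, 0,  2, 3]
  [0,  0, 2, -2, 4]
λ = 2: alg = 5, geom = 2

Step 1 — factor the characteristic polynomial to read off the algebraic multiplicities:
  χ_A(x) = (x - 2)^5

Step 2 — compute geometric multiplicities via the rank-nullity identity g(λ) = n − rank(A − λI):
  rank(A − (2)·I) = 3, so dim ker(A − (2)·I) = n − 3 = 2

Summary:
  λ = 2: algebraic multiplicity = 5, geometric multiplicity = 2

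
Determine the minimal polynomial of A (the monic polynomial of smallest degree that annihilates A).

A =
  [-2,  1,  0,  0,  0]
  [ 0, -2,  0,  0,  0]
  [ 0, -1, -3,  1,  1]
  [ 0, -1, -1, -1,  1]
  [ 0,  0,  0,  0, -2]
x^2 + 4*x + 4

The characteristic polynomial is χ_A(x) = (x + 2)^5, so the eigenvalues are known. The minimal polynomial is
  m_A(x) = Π_λ (x − λ)^{k_λ}
where k_λ is the size of the *largest* Jordan block for λ (equivalently, the smallest k with (A − λI)^k v = 0 for every generalised eigenvector v of λ).

  λ = -2: largest Jordan block has size 2, contributing (x + 2)^2

So m_A(x) = (x + 2)^2 = x^2 + 4*x + 4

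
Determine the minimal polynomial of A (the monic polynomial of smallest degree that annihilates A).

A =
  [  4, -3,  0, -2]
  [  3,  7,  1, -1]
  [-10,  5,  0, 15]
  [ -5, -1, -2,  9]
x^3 - 15*x^2 + 75*x - 125

The characteristic polynomial is χ_A(x) = (x - 5)^4, so the eigenvalues are known. The minimal polynomial is
  m_A(x) = Π_λ (x − λ)^{k_λ}
where k_λ is the size of the *largest* Jordan block for λ (equivalently, the smallest k with (A − λI)^k v = 0 for every generalised eigenvector v of λ).

  λ = 5: largest Jordan block has size 3, contributing (x − 5)^3

So m_A(x) = (x - 5)^3 = x^3 - 15*x^2 + 75*x - 125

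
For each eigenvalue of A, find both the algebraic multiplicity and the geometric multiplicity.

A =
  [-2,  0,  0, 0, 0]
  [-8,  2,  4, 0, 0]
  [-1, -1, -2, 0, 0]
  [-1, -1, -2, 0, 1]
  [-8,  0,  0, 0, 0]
λ = -2: alg = 1, geom = 1; λ = 0: alg = 4, geom = 2

Step 1 — factor the characteristic polynomial to read off the algebraic multiplicities:
  χ_A(x) = x^4*(x + 2)

Step 2 — compute geometric multiplicities via the rank-nullity identity g(λ) = n − rank(A − λI):
  rank(A − (-2)·I) = 4, so dim ker(A − (-2)·I) = n − 4 = 1
  rank(A − (0)·I) = 3, so dim ker(A − (0)·I) = n − 3 = 2

Summary:
  λ = -2: algebraic multiplicity = 1, geometric multiplicity = 1
  λ = 0: algebraic multiplicity = 4, geometric multiplicity = 2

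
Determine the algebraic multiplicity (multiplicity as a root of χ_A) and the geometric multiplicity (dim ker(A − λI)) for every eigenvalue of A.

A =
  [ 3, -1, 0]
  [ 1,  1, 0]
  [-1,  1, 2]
λ = 2: alg = 3, geom = 2

Step 1 — factor the characteristic polynomial to read off the algebraic multiplicities:
  χ_A(x) = (x - 2)^3

Step 2 — compute geometric multiplicities via the rank-nullity identity g(λ) = n − rank(A − λI):
  rank(A − (2)·I) = 1, so dim ker(A − (2)·I) = n − 1 = 2

Summary:
  λ = 2: algebraic multiplicity = 3, geometric multiplicity = 2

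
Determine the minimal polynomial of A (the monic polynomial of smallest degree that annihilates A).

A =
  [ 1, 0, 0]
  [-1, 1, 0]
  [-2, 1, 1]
x^3 - 3*x^2 + 3*x - 1

The characteristic polynomial is χ_A(x) = (x - 1)^3, so the eigenvalues are known. The minimal polynomial is
  m_A(x) = Π_λ (x − λ)^{k_λ}
where k_λ is the size of the *largest* Jordan block for λ (equivalently, the smallest k with (A − λI)^k v = 0 for every generalised eigenvector v of λ).

  λ = 1: largest Jordan block has size 3, contributing (x − 1)^3

So m_A(x) = (x - 1)^3 = x^3 - 3*x^2 + 3*x - 1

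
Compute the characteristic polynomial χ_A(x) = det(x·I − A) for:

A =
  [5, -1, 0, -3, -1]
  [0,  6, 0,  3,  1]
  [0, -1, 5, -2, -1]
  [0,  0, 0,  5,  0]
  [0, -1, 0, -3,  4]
x^5 - 25*x^4 + 250*x^3 - 1250*x^2 + 3125*x - 3125

Expanding det(x·I − A) (e.g. by cofactor expansion or by noting that A is similar to its Jordan form J, which has the same characteristic polynomial as A) gives
  χ_A(x) = x^5 - 25*x^4 + 250*x^3 - 1250*x^2 + 3125*x - 3125
which factors as (x - 5)^5. The eigenvalues (with algebraic multiplicities) are λ = 5 with multiplicity 5.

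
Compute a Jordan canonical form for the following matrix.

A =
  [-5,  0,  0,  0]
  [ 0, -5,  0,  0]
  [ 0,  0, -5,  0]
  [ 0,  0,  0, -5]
J_1(-5) ⊕ J_1(-5) ⊕ J_1(-5) ⊕ J_1(-5)

The characteristic polynomial is
  det(x·I − A) = x^4 + 20*x^3 + 150*x^2 + 500*x + 625 = (x + 5)^4

Eigenvalues and multiplicities (the geometric multiplicity of λ is n − rank(A − λI), which equals the number of Jordan blocks for λ):
  λ = -5: algebraic multiplicity = 4, geometric multiplicity = 4

Determining the block sizes for each eigenvalue:
  λ = -5: gm = am = 4, so every block has size 1 → block sizes [1, 1, 1, 1]

Assembling the blocks gives a Jordan form
J =
  [-5,  0,  0,  0]
  [ 0, -5,  0,  0]
  [ 0,  0, -5,  0]
  [ 0,  0,  0, -5]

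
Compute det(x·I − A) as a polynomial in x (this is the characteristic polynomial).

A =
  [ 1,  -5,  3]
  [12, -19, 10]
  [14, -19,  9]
x^3 + 9*x^2 + 27*x + 27

Expanding det(x·I − A) (e.g. by cofactor expansion or by noting that A is similar to its Jordan form J, which has the same characteristic polynomial as A) gives
  χ_A(x) = x^3 + 9*x^2 + 27*x + 27
which factors as (x + 3)^3. The eigenvalues (with algebraic multiplicities) are λ = -3 with multiplicity 3.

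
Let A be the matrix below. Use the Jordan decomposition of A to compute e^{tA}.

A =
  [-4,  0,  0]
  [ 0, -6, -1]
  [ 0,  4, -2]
e^{tA} =
  [exp(-4*t), 0, 0]
  [0, -2*t*exp(-4*t) + exp(-4*t), -t*exp(-4*t)]
  [0, 4*t*exp(-4*t), 2*t*exp(-4*t) + exp(-4*t)]

Strategy: write A = P · J · P⁻¹ where J is a Jordan canonical form, so e^{tA} = P · e^{tJ} · P⁻¹, and e^{tJ} can be computed block-by-block.

A has Jordan form
J =
  [-4,  1,  0]
  [ 0, -4,  0]
  [ 0,  0, -4]
(up to reordering of blocks).

Per-block formulas:
  For a 1×1 block at λ = -4: exp(t · [-4]) = [e^(-4t)].
  For a 2×2 Jordan block J_2(-4): exp(t · J_2(-4)) = e^(-4t)·(I + t·N), where N is the 2×2 nilpotent shift.

After assembling e^{tJ} and conjugating by P, we get:

e^{tA} =
  [exp(-4*t), 0, 0]
  [0, -2*t*exp(-4*t) + exp(-4*t), -t*exp(-4*t)]
  [0, 4*t*exp(-4*t), 2*t*exp(-4*t) + exp(-4*t)]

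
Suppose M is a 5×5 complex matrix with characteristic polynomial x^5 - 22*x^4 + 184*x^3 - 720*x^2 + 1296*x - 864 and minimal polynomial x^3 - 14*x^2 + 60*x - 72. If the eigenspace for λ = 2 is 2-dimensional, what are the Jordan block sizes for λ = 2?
Block sizes for λ = 2: [1, 1]

Step 1 — from the characteristic polynomial, algebraic multiplicity of λ = 2 is 2. From dim ker(M − (2)·I) = 2, there are exactly 2 Jordan blocks for λ = 2.
Step 2 — from the minimal polynomial, the factor (x − 2) tells us the largest block for λ = 2 has size 1.
Step 3 — with total size 2, 2 blocks, and largest block 1, the block sizes (in nonincreasing order) are [1, 1].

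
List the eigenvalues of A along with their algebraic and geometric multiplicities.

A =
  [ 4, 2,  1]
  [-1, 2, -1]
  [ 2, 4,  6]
λ = 4: alg = 3, geom = 1

Step 1 — factor the characteristic polynomial to read off the algebraic multiplicities:
  χ_A(x) = (x - 4)^3

Step 2 — compute geometric multiplicities via the rank-nullity identity g(λ) = n − rank(A − λI):
  rank(A − (4)·I) = 2, so dim ker(A − (4)·I) = n − 2 = 1

Summary:
  λ = 4: algebraic multiplicity = 3, geometric multiplicity = 1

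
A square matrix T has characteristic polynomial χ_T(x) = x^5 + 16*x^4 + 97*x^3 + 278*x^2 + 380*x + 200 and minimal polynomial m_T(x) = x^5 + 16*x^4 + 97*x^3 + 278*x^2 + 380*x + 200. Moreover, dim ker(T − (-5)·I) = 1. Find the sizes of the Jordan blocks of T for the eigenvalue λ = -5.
Block sizes for λ = -5: [2]

Step 1 — from the characteristic polynomial, algebraic multiplicity of λ = -5 is 2. From dim ker(T − (-5)·I) = 1, there are exactly 1 Jordan blocks for λ = -5.
Step 2 — from the minimal polynomial, the factor (x + 5)^2 tells us the largest block for λ = -5 has size 2.
Step 3 — with total size 2, 1 blocks, and largest block 2, the block sizes (in nonincreasing order) are [2].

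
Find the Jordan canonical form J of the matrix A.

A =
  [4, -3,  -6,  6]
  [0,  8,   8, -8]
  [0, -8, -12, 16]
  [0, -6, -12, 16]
J_2(4) ⊕ J_1(4) ⊕ J_1(4)

The characteristic polynomial is
  det(x·I − A) = x^4 - 16*x^3 + 96*x^2 - 256*x + 256 = (x - 4)^4

Eigenvalues and multiplicities (the geometric multiplicity of λ is n − rank(A − λI), which equals the number of Jordan blocks for λ):
  λ = 4: algebraic multiplicity = 4, geometric multiplicity = 3

Determining the block sizes for each eigenvalue:
  λ = 4: 3 blocks summing to 4 forces exactly one block of size 2 and the rest size 1 → block sizes [2, 1, 1]

Assembling the blocks gives a Jordan form
J =
  [4, 1, 0, 0]
  [0, 4, 0, 0]
  [0, 0, 4, 0]
  [0, 0, 0, 4]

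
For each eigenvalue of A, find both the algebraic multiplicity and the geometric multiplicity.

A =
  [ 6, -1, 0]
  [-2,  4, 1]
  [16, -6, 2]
λ = 4: alg = 3, geom = 1

Step 1 — factor the characteristic polynomial to read off the algebraic multiplicities:
  χ_A(x) = (x - 4)^3

Step 2 — compute geometric multiplicities via the rank-nullity identity g(λ) = n − rank(A − λI):
  rank(A − (4)·I) = 2, so dim ker(A − (4)·I) = n − 2 = 1

Summary:
  λ = 4: algebraic multiplicity = 3, geometric multiplicity = 1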